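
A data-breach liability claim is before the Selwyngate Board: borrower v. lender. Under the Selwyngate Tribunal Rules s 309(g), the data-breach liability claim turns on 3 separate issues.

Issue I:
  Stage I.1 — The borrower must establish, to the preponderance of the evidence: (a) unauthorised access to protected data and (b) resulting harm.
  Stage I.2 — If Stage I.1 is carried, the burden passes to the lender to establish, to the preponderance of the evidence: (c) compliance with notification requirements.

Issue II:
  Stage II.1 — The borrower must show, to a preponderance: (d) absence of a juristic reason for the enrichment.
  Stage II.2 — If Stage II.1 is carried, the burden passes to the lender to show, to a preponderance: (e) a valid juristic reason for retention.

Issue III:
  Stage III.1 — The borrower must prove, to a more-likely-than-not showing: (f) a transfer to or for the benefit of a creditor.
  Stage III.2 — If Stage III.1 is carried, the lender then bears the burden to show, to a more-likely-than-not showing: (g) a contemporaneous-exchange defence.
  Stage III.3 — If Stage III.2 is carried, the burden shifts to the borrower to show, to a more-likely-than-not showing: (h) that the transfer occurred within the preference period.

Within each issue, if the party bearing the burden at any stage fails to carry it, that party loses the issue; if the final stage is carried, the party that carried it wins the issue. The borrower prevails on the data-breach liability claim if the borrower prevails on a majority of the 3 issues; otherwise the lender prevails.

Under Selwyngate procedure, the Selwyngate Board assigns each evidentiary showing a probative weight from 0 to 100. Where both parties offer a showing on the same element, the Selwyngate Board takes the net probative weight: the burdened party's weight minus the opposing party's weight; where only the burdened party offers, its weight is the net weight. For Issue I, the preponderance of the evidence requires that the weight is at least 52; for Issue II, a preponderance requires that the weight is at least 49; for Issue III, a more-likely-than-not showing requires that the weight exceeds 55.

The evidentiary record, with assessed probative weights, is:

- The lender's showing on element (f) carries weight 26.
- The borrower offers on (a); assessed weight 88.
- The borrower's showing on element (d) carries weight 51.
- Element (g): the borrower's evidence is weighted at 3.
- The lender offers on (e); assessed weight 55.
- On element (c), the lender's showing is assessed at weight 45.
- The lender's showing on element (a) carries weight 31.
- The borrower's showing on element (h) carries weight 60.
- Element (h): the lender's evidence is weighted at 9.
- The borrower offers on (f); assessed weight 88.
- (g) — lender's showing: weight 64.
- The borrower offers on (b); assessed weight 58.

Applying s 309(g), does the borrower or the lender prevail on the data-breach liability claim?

lender

— Issue I —
Stage I.1 — burden on borrower; standard: the preponderance of the evidence (weight is at least 52).
    (a): 88 − 31 = 57 ≥ 52 [met]
    (b): 58 ≥ 52 [met]
  All elements met. The burden passes to the lender.
Stage I.2 — burden on lender; standard: the preponderance of the evidence (weight is at least 52).
    (c): 45 < 52 [not met]
  The lender does not carry Stage I.2.
The borrower prevails on this issue.
— Issue II —
At Stage II.1 the borrower must meet a preponderance (weight is at least 49): on (d) the weight is 51, ≥ 49, so (d) meets the standard.
  Stage II.1 carried; the burden shifts to the lender.
At Stage II.2 the lender must meet a preponderance (weight is at least 49): on (e) the weight is 55, which does reach 49, so (e) meets the standard.
  All elements met at the final stage.
All stages carried — the lender prevails on this issue.
— Issue III —
At Stage III.1 the borrower must meet a more-likely-than-not showing (weight exceeds 55): on (f) the weight is 88 less the opposing 26 gives net 62, which does exceed 55, so (f) meets the standard.
  All elements met. The burden passes to the lender.
At Stage III.2 the lender must meet a more-likely-than-not showing (weight exceeds 55): on (g) the weight is 64 less the opposing 3 gives net 61, > 55, so (g) meets the standard.
  The lender carries Stage III.2; the borrower now bears the burden.
At Stage III.3 the borrower must meet a more-likely-than-not showing (weight exceeds 55): on (h) the weight is 60 less the opposing 9 gives net 51, which does not exceed 55, so (h) does not meet the standard.
  The borrower does not carry Stage III.3.
So the lender prevails on this issue.
Per-issue: Issue I → borrower; Issue II → lender; Issue III → lender. The borrower must prevail on a majority of issues; overall, the lender prevails.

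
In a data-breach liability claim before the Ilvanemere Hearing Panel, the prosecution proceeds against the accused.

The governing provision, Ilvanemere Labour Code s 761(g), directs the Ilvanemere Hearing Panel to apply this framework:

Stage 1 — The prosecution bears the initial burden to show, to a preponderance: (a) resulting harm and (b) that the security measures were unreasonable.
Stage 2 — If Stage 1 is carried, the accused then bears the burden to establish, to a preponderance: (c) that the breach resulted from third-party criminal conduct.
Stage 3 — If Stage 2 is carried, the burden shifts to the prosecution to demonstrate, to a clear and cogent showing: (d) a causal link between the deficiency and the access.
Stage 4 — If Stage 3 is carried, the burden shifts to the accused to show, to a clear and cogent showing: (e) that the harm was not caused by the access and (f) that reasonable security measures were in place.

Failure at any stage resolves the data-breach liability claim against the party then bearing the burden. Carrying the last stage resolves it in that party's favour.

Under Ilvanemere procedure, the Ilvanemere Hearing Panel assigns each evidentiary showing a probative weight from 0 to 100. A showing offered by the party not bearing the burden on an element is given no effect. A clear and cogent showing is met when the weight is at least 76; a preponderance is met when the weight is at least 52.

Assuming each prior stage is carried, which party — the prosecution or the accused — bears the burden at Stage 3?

Stage 3's rule assigns the burden to the prosecution (to a clear and cogent showing).

prosecution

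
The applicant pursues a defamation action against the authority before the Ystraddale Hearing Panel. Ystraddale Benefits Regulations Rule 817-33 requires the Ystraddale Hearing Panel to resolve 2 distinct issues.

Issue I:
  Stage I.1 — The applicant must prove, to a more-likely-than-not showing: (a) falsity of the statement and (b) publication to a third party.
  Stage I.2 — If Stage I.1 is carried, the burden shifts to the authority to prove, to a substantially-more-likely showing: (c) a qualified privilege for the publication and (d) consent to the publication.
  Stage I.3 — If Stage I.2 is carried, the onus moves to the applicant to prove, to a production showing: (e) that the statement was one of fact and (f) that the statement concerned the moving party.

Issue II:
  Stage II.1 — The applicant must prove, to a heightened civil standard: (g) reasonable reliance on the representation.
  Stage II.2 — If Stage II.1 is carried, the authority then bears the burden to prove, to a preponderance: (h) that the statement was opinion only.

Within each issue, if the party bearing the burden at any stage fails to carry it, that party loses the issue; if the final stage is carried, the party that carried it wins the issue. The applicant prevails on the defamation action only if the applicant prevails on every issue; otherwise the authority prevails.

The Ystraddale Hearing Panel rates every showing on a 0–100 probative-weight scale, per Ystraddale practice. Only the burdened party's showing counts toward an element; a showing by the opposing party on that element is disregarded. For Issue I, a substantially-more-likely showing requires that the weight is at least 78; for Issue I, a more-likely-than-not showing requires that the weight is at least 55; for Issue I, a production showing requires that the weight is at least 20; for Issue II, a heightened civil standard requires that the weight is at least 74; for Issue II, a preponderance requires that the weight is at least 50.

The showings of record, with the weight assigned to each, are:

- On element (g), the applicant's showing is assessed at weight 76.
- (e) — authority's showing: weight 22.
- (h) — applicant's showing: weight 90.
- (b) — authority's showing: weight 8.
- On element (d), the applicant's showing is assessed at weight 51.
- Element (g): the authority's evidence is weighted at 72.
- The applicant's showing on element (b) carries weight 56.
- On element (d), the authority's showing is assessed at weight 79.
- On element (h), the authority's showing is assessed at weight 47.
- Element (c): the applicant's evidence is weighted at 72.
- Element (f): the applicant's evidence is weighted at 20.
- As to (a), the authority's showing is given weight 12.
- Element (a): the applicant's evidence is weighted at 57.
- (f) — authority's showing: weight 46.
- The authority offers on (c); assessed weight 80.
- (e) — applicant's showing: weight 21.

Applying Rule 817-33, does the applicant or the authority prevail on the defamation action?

applicant

— Issue I —
Stage I.1 (applicant, a more-likely-than-not showing, weight is at least 55): (a) 57 (authority's 12 disregarded) ≥ 55 — meets; (b) 56 (authority's 8 disregarded) ≥ 55 — meets.
  All elements met. The burden passes to the authority.
Stage I.2 (authority, a substantially-more-likely showing, weight is at least 78): (c) 80 (applicant's 72 disregarded) ≥ 78 — meets; (d) 79 (applicant's 51 disregarded) ≥ 78 — meets.
  All elements met. The burden passes to the applicant.
Stage I.3 (applicant, a production showing, weight is at least 20): (e) 21 (authority's 22 disregarded) ≥ 20 — meets; (f) 20 (authority's 46 disregarded) ≥ 20 — meets.
  The applicant carries the last stage.
Every stage carried; the applicant prevails on this issue.
— Issue II —
Stage II.1 — burden on applicant; standard: a heightened civil standard (weight is at least 74).
    (g): 76 (authority's 72 disregarded) ≥ 74 [met]
  The applicant carries Stage II.1; the authority now bears the burden.
Stage II.2 — burden on authority; standard: a preponderance (weight is at least 50).
    (h): 47 (applicant's 90 disregarded) < 50 [not met]
  Not every element is met, so the authority fails to carry Stage II.2.
So the applicant prevails on this issue.
Per-issue: Issue I → applicant; Issue II → applicant. The applicant must prevail on every issue; overall, the applicant prevails.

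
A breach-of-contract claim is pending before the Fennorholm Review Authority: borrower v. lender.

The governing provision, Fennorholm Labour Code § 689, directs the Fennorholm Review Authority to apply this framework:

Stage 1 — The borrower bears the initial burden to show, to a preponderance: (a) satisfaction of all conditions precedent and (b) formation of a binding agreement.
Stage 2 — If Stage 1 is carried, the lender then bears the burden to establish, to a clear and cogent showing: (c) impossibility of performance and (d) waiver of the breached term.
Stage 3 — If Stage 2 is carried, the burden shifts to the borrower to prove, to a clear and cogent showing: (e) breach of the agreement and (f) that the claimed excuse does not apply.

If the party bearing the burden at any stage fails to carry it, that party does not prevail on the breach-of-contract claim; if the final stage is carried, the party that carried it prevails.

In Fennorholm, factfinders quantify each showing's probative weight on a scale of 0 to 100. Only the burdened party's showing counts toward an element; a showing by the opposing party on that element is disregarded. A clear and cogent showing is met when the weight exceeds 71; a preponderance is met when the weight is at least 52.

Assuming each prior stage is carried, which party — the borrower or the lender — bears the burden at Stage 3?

Stage 3's rule assigns the burden to the borrower (to a clear and cogent showing).

borrower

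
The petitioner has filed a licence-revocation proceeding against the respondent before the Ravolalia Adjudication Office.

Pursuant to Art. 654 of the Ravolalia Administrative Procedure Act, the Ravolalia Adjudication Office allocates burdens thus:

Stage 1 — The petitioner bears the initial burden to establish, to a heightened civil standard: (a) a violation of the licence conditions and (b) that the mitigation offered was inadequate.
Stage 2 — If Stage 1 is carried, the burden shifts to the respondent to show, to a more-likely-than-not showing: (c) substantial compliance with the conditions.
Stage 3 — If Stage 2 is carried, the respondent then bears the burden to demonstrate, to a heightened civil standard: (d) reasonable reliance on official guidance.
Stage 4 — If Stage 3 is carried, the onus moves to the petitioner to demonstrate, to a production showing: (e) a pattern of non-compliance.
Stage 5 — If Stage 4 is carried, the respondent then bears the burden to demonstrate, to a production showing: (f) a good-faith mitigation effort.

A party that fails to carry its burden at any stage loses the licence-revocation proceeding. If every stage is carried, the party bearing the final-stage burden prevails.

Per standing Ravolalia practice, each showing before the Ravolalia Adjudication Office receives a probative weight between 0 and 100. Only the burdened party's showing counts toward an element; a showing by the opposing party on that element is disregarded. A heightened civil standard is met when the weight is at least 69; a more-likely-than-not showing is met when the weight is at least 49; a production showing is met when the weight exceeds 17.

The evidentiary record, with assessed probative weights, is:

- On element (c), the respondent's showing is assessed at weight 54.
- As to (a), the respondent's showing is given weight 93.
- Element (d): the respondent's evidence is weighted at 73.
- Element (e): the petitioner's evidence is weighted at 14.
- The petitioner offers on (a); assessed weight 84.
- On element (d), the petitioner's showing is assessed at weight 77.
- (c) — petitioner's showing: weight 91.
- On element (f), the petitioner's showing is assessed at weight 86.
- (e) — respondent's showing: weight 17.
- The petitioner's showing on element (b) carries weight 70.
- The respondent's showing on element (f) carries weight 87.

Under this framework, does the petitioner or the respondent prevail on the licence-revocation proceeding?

respondent

Stage 1 — burden on petitioner; standard: a heightened civil standard (weight is at least 69).
    (a): 84 (respondent's 93 disregarded) ≥ 69 [met]
    (b): 70 ≥ 69 [met]
  Stage 1 is satisfied; the onus moves to the respondent.
Stage 2 — burden on respondent; standard: a more-likely-than-not showing (weight is at least 49).
    (c): 54 (petitioner's 91 disregarded) ≥ 49 [met]
  All elements met. The respondent retains the burden for Stage 3.
Stage 3 — burden on respondent; standard: a heightened civil standard (weight is at least 69).
    (d): 73 (petitioner's 77 disregarded) ≥ 69 [met]
  Stage 3 is satisfied; the onus moves to the petitioner.
Stage 4 — burden on petitioner; standard: a production showing (weight exceeds 17).
    (e): 14 (respondent's 17 disregarded) ≤ 17 [not met]
  Not every element is met, so the petitioner fails to carry Stage 4.
The respondent prevails.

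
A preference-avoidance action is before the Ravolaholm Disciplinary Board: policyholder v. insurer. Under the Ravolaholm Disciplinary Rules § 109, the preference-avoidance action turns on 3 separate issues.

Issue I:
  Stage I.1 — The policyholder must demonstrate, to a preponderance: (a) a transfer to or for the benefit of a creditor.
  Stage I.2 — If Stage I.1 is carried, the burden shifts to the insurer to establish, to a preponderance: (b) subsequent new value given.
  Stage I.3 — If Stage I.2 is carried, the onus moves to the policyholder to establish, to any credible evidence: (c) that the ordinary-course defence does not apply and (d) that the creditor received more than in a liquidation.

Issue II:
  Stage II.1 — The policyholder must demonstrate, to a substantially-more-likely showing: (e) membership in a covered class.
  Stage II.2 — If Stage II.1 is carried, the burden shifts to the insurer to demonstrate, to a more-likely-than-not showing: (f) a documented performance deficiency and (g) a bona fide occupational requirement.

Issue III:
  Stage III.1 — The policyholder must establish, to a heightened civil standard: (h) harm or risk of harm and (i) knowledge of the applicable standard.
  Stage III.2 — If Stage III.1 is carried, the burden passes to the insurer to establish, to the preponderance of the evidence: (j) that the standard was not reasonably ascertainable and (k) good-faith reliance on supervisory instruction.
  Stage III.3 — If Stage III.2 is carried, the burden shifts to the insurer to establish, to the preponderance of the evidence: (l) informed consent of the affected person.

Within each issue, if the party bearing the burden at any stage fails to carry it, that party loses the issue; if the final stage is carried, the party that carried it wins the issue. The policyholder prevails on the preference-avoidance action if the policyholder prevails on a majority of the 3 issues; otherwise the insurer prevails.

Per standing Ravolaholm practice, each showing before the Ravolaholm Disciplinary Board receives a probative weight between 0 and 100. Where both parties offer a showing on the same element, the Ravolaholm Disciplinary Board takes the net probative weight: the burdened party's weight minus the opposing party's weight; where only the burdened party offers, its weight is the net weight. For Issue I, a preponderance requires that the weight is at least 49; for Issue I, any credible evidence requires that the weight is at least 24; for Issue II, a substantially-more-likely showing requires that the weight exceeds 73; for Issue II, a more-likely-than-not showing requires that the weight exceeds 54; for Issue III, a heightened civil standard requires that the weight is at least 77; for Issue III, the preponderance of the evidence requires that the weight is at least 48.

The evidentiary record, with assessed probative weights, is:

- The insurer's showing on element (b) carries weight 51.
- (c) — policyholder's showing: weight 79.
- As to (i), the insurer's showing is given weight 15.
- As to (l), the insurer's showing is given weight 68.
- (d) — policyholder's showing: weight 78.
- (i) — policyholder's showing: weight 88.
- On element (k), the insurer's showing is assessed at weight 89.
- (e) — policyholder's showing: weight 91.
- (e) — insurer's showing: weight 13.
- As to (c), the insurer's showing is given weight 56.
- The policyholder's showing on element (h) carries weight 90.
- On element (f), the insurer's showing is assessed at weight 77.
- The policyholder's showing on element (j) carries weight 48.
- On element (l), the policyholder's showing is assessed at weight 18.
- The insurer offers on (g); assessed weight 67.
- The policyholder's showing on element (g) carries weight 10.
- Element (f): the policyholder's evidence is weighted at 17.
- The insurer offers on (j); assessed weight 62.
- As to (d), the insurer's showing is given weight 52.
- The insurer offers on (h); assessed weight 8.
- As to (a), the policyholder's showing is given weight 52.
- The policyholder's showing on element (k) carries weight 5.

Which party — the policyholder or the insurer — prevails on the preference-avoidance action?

— Issue I —
At Stage I.1 the policyholder must meet a preponderance (weight is at least 49): on (a) the weight is 52, ≥ 49, so (a) meets the standard.
  Stage I.1 is satisfied; the onus moves to the insurer.
At Stage I.2 the insurer must meet a preponderance (weight is at least 49): on (b) the weight is 51, ≥ 49, so (b) meets the standard.
  Stage I.2 carried; the burden shifts to the policyholder.
At Stage I.3 the policyholder must meet any credible evidence (weight is at least 24): on (c) the weight is 79 less the opposing 56 gives net 23, < 24, so (c) does not meet the standard; on (d) the weight is 78 less the opposing 52 gives net 26, ≥ 24, so (d) meets the standard.
  The policyholder does not carry Stage I.3.
So the insurer prevails on this issue.
— Issue II —
At Stage II.1 the policyholder must meet a substantially-more-likely showing (weight exceeds 73): on (e) the weight is 91 less the opposing 13 gives net 78, > 73, so (e) meets the standard.
  The policyholder carries Stage II.1; the insurer now bears the burden.
At Stage II.2 the insurer must meet a more-likely-than-not showing (weight exceeds 54): on (f) the weight is 77 less the opposing 17 gives net 60, > 54, so (f) meets the standard; on (g) the weight is 67 less the opposing 10 gives net 57, > 54, so (g) meets the standard.
  Stage II.2 carried; the final stage is satisfied.
With every stage satisfied, the insurer prevails on this issue.
— Issue III —
Stage III.1 (policyholder, a heightened civil standard, weight is at least 77): (h) net 90−8=82 ≥ 77 — meets; (i) net 88−15=73 < 77 — fails.
  Stage III.1 not carried; the policyholder fails its burden.
The analysis ends at Stage III.1; the insurer prevails on this issue.
Per-issue: Issue I → insurer; Issue II → insurer; Issue III → insurer. The policyholder must prevail on a majority of issues; overall, the insurer prevails.

insurer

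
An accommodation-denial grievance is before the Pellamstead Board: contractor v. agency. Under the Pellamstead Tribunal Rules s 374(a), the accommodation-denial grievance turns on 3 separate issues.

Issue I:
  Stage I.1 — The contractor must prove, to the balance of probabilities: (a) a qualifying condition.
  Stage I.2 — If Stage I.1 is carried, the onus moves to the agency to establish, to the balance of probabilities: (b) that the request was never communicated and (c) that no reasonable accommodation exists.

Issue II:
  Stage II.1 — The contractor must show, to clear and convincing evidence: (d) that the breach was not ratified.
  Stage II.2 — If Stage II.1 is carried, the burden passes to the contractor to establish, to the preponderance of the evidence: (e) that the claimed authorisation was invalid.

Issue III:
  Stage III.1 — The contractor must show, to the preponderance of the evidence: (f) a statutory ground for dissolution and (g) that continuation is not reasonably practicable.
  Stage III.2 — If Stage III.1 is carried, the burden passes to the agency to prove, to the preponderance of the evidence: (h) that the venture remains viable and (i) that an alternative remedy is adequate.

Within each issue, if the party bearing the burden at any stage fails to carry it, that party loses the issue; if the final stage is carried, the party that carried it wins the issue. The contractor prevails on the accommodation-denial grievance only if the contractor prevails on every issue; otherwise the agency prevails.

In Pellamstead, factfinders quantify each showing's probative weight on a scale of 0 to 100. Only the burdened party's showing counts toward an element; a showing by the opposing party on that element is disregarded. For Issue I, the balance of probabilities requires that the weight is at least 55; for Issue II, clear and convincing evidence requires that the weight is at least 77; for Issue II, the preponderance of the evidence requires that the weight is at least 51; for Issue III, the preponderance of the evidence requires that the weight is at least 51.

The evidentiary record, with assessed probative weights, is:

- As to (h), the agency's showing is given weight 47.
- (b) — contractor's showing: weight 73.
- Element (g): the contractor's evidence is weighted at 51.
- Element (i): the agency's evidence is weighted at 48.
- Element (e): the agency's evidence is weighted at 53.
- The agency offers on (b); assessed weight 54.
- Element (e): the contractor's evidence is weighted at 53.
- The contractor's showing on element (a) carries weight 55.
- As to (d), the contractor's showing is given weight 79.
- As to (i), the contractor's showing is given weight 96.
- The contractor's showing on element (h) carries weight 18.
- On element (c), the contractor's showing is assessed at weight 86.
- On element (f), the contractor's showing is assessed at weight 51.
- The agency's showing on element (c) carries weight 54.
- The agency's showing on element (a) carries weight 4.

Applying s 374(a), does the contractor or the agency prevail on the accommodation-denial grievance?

contractor

— Issue I —
At Stage I.1 the contractor must meet the balance of probabilities (weight is at least 55): on (a) the weight is 55 (the agency's 4 is given no effect), which does reach 55, so (a) meets the standard.
  The contractor carries Stage I.1; the agency now bears the burden.
At Stage I.2 the agency must meet the balance of probabilities (weight is at least 55): on (b) the weight is 54 (the contractor's 73 is given no effect), < 55, so (b) does not meet the standard; on (c) the weight is 54 (the contractor's 86 is given no effect), which does not reach 55, so (c) does not meet the standard.
  The agency does not carry Stage I.2.
The analysis ends at Stage I.2; the contractor prevails on this issue.
— Issue II —
Stage II.1 (contractor, clear and convincing evidence, weight is at least 77): (d) 79 ≥ 77 — meets.
  Stage II.1 is satisfied; the contractor continues to bear the burden.
Stage II.2 (contractor, the preponderance of the evidence, weight is at least 51): (e) 53 (agency's 53 disregarded) ≥ 51 — meets.
  All elements met at the final stage.
Every stage carried; the contractor prevails on this issue.
— Issue III —
At Stage III.1 the contractor must meet the preponderance of the evidence (weight is at least 51): on (f) the weight is 51, which does reach 51, so (f) meets the standard; on (g) the weight is 51, ≥ 51, so (g) meets the standard.
  Stage III.1 carried; the burden shifts to the agency.
At Stage III.2 the agency must meet the preponderance of the evidence (weight is at least 51): on (h) the weight is 47 (the contractor's 18 is given no effect), < 51, so (h) does not meet the standard; on (i) the weight is 48 (the contractor's 96 is given no effect), < 51, so (i) does not meet the standard.
  Stage III.2 not carried; the agency fails its burden.
So the contractor prevails on this issue.
Per-issue: Issue I → contractor; Issue II → contractor; Issue III → contractor. The contractor must prevail on every issue; overall, the contractor prevails.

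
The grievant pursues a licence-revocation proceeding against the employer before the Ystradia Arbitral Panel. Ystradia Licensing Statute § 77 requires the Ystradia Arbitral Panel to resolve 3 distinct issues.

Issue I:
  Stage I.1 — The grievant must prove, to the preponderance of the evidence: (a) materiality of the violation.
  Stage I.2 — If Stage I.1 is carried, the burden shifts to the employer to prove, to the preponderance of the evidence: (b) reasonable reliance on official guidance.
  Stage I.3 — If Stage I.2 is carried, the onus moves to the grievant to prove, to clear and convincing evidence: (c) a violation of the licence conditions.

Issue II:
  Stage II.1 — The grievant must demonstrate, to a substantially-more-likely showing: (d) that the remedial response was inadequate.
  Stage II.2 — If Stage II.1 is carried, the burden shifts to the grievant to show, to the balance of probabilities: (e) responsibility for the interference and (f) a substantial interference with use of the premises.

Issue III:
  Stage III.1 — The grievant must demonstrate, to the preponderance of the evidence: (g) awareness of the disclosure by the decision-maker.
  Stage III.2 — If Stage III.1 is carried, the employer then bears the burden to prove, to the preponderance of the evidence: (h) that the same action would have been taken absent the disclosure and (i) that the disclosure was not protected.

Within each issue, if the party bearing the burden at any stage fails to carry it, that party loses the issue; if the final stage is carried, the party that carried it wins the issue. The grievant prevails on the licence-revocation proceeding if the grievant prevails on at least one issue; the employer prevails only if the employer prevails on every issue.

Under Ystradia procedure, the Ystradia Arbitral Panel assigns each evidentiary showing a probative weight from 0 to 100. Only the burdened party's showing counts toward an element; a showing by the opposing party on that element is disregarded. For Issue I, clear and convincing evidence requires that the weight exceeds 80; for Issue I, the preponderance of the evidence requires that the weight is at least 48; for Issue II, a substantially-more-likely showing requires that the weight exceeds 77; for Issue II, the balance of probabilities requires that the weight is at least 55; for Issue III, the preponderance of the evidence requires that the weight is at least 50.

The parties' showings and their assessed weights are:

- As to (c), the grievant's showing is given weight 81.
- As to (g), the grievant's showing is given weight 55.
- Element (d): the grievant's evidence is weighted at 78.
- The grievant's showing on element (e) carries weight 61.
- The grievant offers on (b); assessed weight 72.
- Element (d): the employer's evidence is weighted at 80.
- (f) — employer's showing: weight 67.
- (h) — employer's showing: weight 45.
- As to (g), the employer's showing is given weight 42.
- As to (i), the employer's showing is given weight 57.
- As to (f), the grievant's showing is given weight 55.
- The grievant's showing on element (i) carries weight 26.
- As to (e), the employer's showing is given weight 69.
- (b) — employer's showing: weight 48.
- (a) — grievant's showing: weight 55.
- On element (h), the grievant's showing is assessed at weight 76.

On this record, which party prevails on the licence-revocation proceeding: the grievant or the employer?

— Issue I —
At Stage I.1 the grievant must meet the preponderance of the evidence (weight is at least 48): on (a) the weight is 55, which does reach 48, so (a) meets the standard.
  Stage I.1 is satisfied; the onus moves to the employer.
At Stage I.2 the employer must meet the preponderance of the evidence (weight is at least 48): on (b) the weight is 48 (the grievant's 72 is given no effect), ≥ 48, so (b) meets the standard.
  Stage I.2 is satisfied; the onus moves to the grievant.
At Stage I.3 the grievant must meet clear and convincing evidence (weight exceeds 80): on (c) the weight is 81, which does exceed 80, so (c) meets the standard.
  All elements met at the final stage.
With every stage satisfied, the grievant prevails on this issue.
— Issue II —
At Stage II.1 the grievant must meet a substantially-more-likely showing (weight exceeds 77): on (d) the weight is 78 (the employer's 80 is given no effect), which does exceed 77, so (d) meets the standard.
  All elements met. The grievant retains the burden for Stage II.2.
At Stage II.2 the grievant must meet the balance of probabilities (weight is at least 55): on (e) the weight is 61 (the employer's 69 is given no effect), ≥ 55, so (e) meets the standard; on (f) the weight is 55 (the employer's 67 is given no effect), which does reach 55, so (f) meets the standard.
  The grievant carries the last stage.
All stages carried — the grievant prevails on this issue.
— Issue III —
Stage III.1 (grievant, the preponderance of the evidence, weight is at least 50): (g) 55 (employer's 42 disregarded) ≥ 50 — meets.
  All elements met. The burden passes to the employer.
Stage III.2 (employer, the preponderance of the evidence, weight is at least 50): (h) 45 (grievant's 76 disregarded) < 50 — fails; (i) 57 (grievant's 26 disregarded) ≥ 50 — meets.
  The employer does not carry Stage III.2.
The grievant prevails on this issue.
Per-issue: Issue I → grievant; Issue II → grievant; Issue III → grievant. The grievant must prevail on at least one issue; overall, the grievant prevails.

grievant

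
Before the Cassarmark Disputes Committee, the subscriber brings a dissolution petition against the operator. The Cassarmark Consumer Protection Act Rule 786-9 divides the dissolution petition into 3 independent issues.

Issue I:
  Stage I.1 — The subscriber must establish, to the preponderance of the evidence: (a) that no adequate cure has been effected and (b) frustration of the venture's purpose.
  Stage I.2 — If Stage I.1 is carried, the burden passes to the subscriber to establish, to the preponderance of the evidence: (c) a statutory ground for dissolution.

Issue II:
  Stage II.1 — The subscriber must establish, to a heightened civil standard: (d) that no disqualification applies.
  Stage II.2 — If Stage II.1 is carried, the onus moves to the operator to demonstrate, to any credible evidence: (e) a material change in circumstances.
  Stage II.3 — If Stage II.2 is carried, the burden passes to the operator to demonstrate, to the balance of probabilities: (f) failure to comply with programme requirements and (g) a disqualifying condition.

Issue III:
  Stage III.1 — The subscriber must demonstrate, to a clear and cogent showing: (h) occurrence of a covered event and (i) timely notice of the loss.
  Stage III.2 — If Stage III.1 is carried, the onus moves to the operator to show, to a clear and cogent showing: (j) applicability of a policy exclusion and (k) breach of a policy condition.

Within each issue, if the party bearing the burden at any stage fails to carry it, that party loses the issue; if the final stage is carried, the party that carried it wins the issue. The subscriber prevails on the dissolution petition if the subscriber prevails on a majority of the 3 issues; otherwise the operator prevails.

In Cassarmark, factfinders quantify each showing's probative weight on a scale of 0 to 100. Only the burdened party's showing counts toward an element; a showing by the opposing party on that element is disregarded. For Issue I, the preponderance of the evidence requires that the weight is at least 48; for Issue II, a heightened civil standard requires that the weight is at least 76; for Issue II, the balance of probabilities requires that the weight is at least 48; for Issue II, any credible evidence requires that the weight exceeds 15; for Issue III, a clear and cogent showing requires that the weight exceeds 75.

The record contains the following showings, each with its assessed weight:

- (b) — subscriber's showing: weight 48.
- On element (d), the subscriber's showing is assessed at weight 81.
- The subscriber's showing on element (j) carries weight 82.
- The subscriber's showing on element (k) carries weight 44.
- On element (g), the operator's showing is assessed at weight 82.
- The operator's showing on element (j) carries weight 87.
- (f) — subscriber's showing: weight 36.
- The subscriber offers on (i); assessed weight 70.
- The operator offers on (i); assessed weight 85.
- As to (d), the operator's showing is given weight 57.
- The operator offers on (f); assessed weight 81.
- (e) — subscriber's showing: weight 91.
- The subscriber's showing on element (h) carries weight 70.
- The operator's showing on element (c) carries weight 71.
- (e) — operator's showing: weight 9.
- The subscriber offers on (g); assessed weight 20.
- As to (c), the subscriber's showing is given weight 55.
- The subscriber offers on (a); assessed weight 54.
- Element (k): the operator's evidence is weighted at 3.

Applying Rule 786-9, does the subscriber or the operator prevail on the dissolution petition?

— Issue I —
At Stage I.1 the subscriber must meet the preponderance of the evidence (weight is at least 48): on (a) the weight is 54, ≥ 48, so (a) meets the standard; on (b) the weight is 48, which does reach 48, so (b) meets the standard.
  Stage I.1 carried; the burden remains with the subscriber.
At Stage I.2 the subscriber must meet the preponderance of the evidence (weight is at least 48): on (c) the weight is 55 (the operator's 71 is given no effect), which does reach 48, so (c) meets the standard.
  The subscriber carries the last stage.
With every stage satisfied, the subscriber prevails on this issue.
— Issue II —
Stage II.1 (subscriber, a heightened civil standard, weight is at least 76): (d) 81 (operator's 57 disregarded) ≥ 76 — meets.
  Stage II.1 is satisfied; the onus moves to the operator.
Stage II.2 (operator, any credible evidence, weight exceeds 15): (e) 9 (subscriber's 91 disregarded) ≤ 15 — fails.
  The operator does not carry Stage II.2.
So the subscriber prevails on this issue.
— Issue III —
At Stage III.1 the subscriber must meet a clear and cogent showing (weight exceeds 75): on (h) the weight is 70, which does not exceed 75, so (h) does not meet the standard; on (i) the weight is 70 (the operator's 85 is given no effect), which does not exceed 75, so (i) does not meet the standard.
  Not every element is met, so the subscriber fails to carry Stage III.1.
The analysis ends at Stage III.1; the operator prevails on this issue.
Per-issue: Issue I → subscriber; Issue II → subscriber; Issue III → operator. The subscriber must prevail on a majority of issues; overall, the subscriber prevails.

subscriber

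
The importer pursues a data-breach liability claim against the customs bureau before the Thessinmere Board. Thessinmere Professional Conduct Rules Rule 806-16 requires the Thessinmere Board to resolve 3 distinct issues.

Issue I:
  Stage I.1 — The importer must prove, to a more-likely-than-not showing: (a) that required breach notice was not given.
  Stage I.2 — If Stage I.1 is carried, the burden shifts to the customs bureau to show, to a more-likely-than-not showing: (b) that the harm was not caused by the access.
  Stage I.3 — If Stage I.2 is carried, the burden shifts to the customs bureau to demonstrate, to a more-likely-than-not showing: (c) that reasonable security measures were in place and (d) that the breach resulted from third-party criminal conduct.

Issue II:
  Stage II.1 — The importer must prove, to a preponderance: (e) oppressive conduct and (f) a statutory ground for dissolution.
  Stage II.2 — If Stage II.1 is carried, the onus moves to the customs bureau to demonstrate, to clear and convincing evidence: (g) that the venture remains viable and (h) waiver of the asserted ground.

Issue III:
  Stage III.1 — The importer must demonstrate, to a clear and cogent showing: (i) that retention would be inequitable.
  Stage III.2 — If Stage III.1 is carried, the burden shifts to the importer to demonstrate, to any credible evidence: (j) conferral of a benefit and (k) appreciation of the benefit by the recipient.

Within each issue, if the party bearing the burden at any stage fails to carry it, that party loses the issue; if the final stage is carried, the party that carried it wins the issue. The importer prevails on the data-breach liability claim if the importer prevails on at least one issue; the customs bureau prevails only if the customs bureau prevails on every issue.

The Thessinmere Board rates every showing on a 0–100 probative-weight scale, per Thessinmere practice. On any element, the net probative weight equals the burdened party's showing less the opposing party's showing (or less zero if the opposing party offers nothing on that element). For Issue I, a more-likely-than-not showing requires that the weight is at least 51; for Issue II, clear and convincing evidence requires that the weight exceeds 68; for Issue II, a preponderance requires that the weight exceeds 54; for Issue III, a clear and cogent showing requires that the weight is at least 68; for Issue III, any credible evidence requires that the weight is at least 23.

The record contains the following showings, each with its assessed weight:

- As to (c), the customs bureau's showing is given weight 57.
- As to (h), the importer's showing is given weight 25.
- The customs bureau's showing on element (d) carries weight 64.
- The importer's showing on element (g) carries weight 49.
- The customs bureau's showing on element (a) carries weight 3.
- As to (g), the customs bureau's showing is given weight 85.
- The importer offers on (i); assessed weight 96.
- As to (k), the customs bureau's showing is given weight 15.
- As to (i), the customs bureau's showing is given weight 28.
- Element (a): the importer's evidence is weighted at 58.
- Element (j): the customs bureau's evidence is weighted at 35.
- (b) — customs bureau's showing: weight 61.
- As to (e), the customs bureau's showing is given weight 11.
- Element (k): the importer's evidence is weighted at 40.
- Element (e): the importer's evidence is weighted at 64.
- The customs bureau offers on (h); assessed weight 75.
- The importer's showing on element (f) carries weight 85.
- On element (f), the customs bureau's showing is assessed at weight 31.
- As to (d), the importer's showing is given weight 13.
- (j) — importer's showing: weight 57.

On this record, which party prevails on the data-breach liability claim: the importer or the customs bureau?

— Issue I —
At Stage I.1 the importer must meet a more-likely-than-not showing (weight is at least 51): on (a) the weight is 58 less the opposing 3 gives net 55, which does reach 51, so (a) meets the standard.
  All elements met. The burden passes to the customs bureau.
At Stage I.2 the customs bureau must meet a more-likely-than-not showing (weight is at least 51): on (b) the weight is 61, ≥ 51, so (b) meets the standard.
  All elements met. The customs bureau retains the burden for Stage I.3.
At Stage I.3 the customs bureau must meet a more-likely-than-not showing (weight is at least 51): on (c) the weight is 57, ≥ 51, so (c) meets the standard; on (d) the weight is 64 less the opposing 13 gives net 51, which does reach 51, so (d) meets the standard.
  Stage I.3 carried; the final stage is satisfied.
With every stage satisfied, the customs bureau prevails on this issue.
— Issue II —
Stage II.1 (importer, a preponderance, weight exceeds 54): (e) net 64−11=53 ≤ 54 — fails; (f) net 85−31=54 ≤ 54 — fails.
  Stage II.1 not carried; the importer fails its burden.
So the customs bureau prevails on this issue.
— Issue III —
Stage III.1 — burden on importer; standard: a clear and cogent showing (weight is at least 68).
    (i): 96 − 28 = 68 ≥ 68 [met]
  Stage III.1 carried; the burden remains with the importer.
Stage III.2 — burden on importer; standard: any credible evidence (weight is at least 23).
    (j): 57 − 35 = 22 < 23 [not met]
    (k): 40 − 15 = 25 ≥ 23 [met]
  Stage III.2 not carried; the importer fails its burden.
The customs bureau prevails on this issue.
Per-issue: Issue I → customs bureau; Issue II → customs bureau; Issue III → customs bureau. The importer must prevail on at least one issue; overall, the customs bureau prevails.

customs bureau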